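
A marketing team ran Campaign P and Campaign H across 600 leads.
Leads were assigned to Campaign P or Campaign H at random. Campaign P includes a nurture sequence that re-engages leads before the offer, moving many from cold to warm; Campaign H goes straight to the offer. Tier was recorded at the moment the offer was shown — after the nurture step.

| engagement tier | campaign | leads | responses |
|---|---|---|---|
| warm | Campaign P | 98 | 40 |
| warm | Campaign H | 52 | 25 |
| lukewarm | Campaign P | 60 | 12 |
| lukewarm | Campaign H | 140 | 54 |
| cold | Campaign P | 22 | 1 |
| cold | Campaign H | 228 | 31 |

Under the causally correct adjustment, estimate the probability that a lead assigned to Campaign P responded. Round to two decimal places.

0.29

Within every engagement tier level Campaign H has the higher rate, yet pooled Campaign P does — Simpson's reversal.
Engagement tier is downstream of the campaign. One should not condition on a consequence of treatment, so the overall rates are the right comparison.
So P(outcome | do(Campaign P)) is just the pooled rate for Campaign P: 53/180 = 0.294.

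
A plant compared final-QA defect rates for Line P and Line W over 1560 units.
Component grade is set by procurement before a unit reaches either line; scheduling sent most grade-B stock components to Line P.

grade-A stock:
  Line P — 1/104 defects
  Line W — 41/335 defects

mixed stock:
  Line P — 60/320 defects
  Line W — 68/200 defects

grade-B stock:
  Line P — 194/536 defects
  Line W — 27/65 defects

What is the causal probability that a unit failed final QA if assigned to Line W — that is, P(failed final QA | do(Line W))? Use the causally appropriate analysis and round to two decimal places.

0.31

Component grade is set before the line has any effect — it is not caused by the line — and it independently drives the outcome. That makes it a confounder, so the causal comparison is within component grade levels.
Standardising Line W to the population component grade mix: 0.281·41/335 + 0.333·68/200 + 0.385·27/65 = 0.308.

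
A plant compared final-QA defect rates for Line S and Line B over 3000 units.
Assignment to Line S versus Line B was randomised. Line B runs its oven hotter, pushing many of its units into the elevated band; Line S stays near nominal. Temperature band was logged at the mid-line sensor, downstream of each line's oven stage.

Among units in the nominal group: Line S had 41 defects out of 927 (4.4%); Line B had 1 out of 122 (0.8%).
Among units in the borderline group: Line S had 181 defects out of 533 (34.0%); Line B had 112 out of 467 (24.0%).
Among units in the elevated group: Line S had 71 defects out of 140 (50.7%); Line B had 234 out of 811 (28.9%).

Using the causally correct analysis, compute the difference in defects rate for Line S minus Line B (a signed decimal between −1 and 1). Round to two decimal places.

Stratifying would compare lines among units the lines themselves sorted into in-process temperature band groups — a form of selection on an intermediate. The unconditioned pooled rates give the total causal effect.
The causal difference is the pooled difference: 0.183 − 0.248 = -0.065.

-0.06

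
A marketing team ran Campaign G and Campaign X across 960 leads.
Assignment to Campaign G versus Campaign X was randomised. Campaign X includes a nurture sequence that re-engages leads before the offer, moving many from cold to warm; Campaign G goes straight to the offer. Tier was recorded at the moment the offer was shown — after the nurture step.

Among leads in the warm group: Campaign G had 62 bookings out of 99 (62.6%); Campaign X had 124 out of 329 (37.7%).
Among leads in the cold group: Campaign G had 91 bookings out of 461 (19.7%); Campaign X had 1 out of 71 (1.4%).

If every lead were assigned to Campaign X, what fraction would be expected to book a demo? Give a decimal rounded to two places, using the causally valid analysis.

0.31

The engagement tier-specific comparison favours Campaign G throughout, but the pooled figures favour Campaign X. The question is whether to condition on engagement tier.
Engagement tier here is a post-treatment variable shaped by the campaign; conditioning on it would introduce bias rather than remove it. The overall comparison is the causal one.
So P(outcome | do(Campaign X)) is just the pooled rate for Campaign X: 125/400 = 0.312.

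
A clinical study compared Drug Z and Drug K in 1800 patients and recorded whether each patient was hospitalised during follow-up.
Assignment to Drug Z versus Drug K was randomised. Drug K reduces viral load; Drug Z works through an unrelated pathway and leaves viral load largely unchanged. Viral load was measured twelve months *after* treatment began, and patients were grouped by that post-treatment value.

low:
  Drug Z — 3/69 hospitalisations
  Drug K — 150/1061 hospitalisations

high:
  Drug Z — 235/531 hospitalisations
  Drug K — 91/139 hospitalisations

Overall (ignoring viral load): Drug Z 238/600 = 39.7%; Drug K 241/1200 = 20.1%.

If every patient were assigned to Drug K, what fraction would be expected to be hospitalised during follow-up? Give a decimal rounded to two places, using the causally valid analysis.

0.20

Viral load lies on the pathway drug → viral load → outcome, so adjusting for it blocks the indirect effect. For the total causal effect of drug, use the unadjusted pooled rates.
So P(outcome | do(Drug K)) is just the pooled rate for Drug K: 241/1200 = 0.201.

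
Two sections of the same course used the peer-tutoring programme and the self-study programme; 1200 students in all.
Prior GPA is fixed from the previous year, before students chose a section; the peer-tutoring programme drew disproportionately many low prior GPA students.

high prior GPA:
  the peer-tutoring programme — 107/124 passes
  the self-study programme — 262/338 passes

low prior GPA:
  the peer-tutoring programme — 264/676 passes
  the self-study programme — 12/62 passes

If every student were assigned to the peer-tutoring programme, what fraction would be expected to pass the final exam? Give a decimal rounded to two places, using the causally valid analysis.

0.57

Here prior GPA band is a common cause — it drives both which teaching method a case falls under and the outcome. The crude comparison mixes populations; the stratum-specific rates are the causally relevant ones.
Standardising the peer-tutoring programme to the population prior GPA band mix: 0.385·107/124 + 0.615·264/676 = 0.572.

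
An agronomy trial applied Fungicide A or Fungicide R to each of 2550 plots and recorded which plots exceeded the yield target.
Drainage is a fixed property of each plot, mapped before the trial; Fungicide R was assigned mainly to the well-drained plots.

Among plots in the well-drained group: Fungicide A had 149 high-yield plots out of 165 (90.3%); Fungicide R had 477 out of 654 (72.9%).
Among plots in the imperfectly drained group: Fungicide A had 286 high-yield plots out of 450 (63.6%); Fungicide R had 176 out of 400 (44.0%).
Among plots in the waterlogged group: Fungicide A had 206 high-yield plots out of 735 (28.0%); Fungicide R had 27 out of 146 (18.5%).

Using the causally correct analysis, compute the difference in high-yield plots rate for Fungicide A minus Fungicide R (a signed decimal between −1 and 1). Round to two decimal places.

+0.15

The field drainage-specific comparison favours Fungicide A throughout, but the pooled figures favour Fungicide R. The question is whether to condition on field drainage.
Field drainage satisfies the back-door criterion: it is not a descendant of the fungicide, and it blocks the spurious path from fungicide to outcome. Adjusting for it (i.e., using the within-field drainage rates) gives the causal effect.
Adjusting over the population distribution of field drainage: 0.321·(0.903−0.729) + 0.333·(0.636−0.440) + 0.345·(0.280−0.185) = +0.154.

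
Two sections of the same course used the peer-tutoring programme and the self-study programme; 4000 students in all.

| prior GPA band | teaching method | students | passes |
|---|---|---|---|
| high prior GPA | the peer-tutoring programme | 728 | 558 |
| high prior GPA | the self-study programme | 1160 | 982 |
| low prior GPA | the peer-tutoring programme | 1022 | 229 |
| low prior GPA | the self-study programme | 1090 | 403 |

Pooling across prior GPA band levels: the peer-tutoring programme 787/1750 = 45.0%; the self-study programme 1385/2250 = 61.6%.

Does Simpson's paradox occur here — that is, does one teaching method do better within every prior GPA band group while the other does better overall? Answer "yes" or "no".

Within each prior GPA band level (high prior GPA 76.6% vs 84.7%; low prior GPA 22.4% vs 37.0%), the self-study programme has the higher rate every time. Pooled: 45.0% vs 61.6% — the self-study programme has the higher rate overall. They agree.

no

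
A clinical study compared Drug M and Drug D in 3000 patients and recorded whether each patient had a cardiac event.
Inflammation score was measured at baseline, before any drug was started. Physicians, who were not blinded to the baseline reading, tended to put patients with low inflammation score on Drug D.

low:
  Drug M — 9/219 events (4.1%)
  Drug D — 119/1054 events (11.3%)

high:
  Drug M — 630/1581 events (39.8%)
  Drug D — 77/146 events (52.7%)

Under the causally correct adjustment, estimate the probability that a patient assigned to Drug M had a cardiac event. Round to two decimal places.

The inflammation score-specific comparison favours Drug M throughout, but the pooled figures favour Drug D. The question is whether to condition on inflammation score.
Here inflammation score is a common cause — it drives both which drug a case falls under and the outcome. The crude comparison mixes populations; the stratum-specific rates are the causally relevant ones.
Standardising Drug M to the population inflammation score mix: 0.424·9/219 + 0.576·630/1581 = 0.247.

0.25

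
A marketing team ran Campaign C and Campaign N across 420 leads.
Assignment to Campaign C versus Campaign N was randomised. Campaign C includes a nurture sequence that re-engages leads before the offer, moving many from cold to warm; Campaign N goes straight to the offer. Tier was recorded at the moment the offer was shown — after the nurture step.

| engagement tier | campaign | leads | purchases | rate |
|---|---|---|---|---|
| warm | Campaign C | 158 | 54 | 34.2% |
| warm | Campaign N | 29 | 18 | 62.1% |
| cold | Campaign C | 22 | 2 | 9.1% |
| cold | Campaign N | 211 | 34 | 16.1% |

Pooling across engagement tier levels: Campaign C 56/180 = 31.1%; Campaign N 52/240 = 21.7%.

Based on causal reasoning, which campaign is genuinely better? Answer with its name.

Campaign C

Engagement tier lies on the pathway campaign → engagement tier → outcome, so adjusting for it blocks the indirect effect. For the total causal effect of campaign, use the unadjusted pooled rates.
Pooled: Campaign C 31.1% vs Campaign N 21.7%; Campaign C is higher overall.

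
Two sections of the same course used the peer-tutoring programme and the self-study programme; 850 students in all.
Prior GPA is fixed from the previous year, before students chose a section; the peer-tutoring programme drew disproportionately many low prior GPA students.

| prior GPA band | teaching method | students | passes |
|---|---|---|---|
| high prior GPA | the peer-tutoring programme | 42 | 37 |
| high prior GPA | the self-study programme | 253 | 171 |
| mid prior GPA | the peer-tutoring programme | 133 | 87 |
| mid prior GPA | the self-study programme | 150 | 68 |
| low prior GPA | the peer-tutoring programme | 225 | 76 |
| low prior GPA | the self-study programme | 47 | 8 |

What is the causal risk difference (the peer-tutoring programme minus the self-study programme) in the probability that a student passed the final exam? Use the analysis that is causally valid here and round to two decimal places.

+0.19

the peer-tutoring programme is higher inside every prior GPA band stratum but the self-study programme is higher in aggregate. Whether to stratify depends on how prior GPA band relates to the teaching method.
Prior GPA band is set before the teaching method has any effect — it is not caused by the teaching method — and it independently drives the outcome. That makes it a confounder, so the causal comparison is within prior GPA band levels.
Adjusting over the population distribution of prior GPA band: 0.347·(0.881−0.676) + 0.333·(0.654−0.453) + 0.320·(0.338−0.170) = +0.192.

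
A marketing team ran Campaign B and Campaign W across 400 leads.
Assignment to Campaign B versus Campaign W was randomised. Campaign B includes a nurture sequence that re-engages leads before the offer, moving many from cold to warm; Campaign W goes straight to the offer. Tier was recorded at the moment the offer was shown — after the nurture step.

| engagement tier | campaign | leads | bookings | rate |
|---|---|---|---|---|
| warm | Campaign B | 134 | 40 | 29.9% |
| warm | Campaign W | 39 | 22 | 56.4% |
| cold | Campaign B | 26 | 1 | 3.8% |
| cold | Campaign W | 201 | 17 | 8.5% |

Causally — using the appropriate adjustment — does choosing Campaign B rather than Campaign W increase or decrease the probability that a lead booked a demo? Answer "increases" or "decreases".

increases

Stratifying would compare campaigns among leads the campaigns themselves sorted into engagement tier groups — a form of selection on an intermediate. The unconditioned pooled rates give the total causal effect.
Pooled: Campaign B 25.6% vs Campaign W 16.2%; Campaign B is higher overall.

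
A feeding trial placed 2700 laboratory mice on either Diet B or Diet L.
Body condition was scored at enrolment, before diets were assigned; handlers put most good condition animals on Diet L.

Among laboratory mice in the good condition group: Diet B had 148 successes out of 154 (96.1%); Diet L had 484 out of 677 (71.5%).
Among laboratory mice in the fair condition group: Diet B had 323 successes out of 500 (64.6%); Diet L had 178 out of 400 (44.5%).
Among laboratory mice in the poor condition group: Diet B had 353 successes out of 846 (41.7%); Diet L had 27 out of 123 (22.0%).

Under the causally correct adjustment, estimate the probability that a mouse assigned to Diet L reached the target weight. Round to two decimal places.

Diet B is higher inside every starting body condition stratum but Diet L is higher in aggregate. Whether to stratify depends on how starting body condition relates to the diet.
Starting body condition satisfies the back-door criterion: it is not a descendant of the diet, and it blocks the spurious path from diet to outcome. Adjusting for it (i.e., using the within-starting body condition rates) gives the causal effect.
Standardising Diet L to the population starting body condition mix: 0.308·484/677 + 0.333·178/400 + 0.359·27/123 = 0.447.

0.45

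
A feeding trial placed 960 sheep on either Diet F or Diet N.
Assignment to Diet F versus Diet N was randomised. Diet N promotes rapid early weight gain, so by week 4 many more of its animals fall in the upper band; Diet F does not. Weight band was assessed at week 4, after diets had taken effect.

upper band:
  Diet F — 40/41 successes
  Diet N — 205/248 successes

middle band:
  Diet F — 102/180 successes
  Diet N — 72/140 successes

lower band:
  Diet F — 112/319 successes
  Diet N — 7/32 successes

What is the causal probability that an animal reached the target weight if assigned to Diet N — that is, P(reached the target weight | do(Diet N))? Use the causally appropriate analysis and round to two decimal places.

0.68

The distribution of week-4 weight band is itself part of what the diet does — it is an intermediate outcome. Holding it fixed would remove that part of the effect; the total effect is the pooled difference.
So P(outcome | do(Diet N)) is just the pooled rate for Diet N: 284/420 = 0.676.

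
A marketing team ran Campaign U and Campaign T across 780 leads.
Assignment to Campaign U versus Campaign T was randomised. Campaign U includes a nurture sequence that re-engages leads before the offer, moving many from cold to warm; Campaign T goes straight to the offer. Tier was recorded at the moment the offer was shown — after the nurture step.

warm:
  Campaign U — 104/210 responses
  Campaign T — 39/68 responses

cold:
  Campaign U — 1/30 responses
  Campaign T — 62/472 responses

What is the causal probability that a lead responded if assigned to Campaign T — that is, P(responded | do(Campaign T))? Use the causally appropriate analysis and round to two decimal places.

0.19

The stratified and pooled comparisons disagree (Campaign T wins within each engagement tier; Campaign U wins overall), so the answer turns on the causal role of engagement tier.
Stratifying would compare campaigns among leads the campaigns themselves sorted into engagement tier groups — a form of selection on an intermediate. The unconditioned pooled rates give the total causal effect.
So P(outcome | do(Campaign T)) is just the pooled rate for Campaign T: 101/540 = 0.187.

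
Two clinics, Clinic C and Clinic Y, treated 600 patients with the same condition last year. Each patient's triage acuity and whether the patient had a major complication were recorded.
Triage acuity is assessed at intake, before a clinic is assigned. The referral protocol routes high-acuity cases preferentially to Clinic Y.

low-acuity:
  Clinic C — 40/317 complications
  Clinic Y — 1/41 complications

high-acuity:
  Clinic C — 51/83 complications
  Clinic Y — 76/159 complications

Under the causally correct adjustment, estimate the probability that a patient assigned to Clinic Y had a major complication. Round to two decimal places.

The triage acuity-specific comparison favours Clinic Y throughout, but the pooled figures favour Clinic C. The question is whether to condition on triage acuity.
Triage acuity satisfies the back-door criterion: it is not a descendant of the clinic, and it blocks the spurious path from clinic to outcome. Adjusting for it (i.e., using the within-triage acuity rates) gives the causal effect.
Standardising Clinic Y to the population triage acuity mix: 0.597·1/41 + 0.403·76/159 = 0.207.

0.21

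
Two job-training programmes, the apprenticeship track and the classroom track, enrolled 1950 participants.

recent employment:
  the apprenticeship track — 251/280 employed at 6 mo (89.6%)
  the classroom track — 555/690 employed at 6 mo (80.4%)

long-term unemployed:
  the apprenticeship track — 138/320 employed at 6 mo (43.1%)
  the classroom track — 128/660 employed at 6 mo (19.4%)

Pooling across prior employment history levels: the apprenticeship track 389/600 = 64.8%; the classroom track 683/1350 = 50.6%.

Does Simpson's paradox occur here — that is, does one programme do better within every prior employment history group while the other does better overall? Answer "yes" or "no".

Within each prior employment history level (recent employment 89.6% vs 80.4%; long-term unemployed 43.1% vs 19.4%), the apprenticeship track has the higher rate every time. Pooled: 64.8% vs 50.6% — the apprenticeship track has the higher rate overall. They agree.

no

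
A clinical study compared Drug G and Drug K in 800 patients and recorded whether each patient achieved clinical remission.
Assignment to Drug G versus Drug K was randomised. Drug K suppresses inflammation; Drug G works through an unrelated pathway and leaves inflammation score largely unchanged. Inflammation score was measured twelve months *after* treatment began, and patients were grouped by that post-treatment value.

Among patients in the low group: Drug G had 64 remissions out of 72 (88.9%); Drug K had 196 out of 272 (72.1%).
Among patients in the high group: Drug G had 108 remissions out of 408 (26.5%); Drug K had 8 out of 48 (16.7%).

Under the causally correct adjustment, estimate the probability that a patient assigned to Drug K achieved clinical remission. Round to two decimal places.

0.64

Because the drug influences inflammation score, inflammation score is a post-treatment mediator, not a confounder. Stratifying on it would bias the estimate; the causal effect is the crude pooled difference.
So P(outcome | do(Drug K)) is just the pooled rate for Drug K: 204/320 = 0.637.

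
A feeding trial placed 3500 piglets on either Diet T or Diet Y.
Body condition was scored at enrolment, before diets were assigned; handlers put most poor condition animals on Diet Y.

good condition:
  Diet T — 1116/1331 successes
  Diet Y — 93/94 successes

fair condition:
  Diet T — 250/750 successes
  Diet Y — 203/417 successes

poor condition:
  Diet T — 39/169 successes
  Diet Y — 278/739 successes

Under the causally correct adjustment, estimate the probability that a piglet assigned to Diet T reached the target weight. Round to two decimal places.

Starting body condition is set before the diet has any effect — it is not caused by the diet — and it independently drives the outcome. That makes it a confounder, so the causal comparison is within starting body condition levels.
Standardising Diet T to the population starting body condition mix: 0.407·1116/1331 + 0.333·250/750 + 0.259·39/169 = 0.512.

0.51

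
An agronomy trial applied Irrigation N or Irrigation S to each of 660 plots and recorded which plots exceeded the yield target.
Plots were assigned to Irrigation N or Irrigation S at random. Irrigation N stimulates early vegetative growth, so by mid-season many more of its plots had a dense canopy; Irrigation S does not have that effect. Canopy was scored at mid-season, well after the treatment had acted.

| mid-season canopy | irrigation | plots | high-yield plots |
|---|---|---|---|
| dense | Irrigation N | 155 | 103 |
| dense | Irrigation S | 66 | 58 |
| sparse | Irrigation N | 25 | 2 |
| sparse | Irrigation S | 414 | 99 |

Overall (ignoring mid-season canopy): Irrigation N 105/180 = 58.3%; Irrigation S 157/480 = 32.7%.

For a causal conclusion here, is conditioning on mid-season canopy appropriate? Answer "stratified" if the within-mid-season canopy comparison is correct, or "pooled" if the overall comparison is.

The mid-season canopy-specific comparison favours Irrigation S throughout, but the pooled figures favour Irrigation N. The question is whether to condition on mid-season canopy.
Mid-season canopy is recorded after the irrigation and is itself shifted by it — it sits on the causal path from irrigation to outcome. Conditioning on a mediator would strip out part of the effect we want; the pooled comparison gives the total causal effect.
Pooled: Irrigation N 58.3% vs Irrigation S 32.7%; Irrigation N is higher overall.

pooled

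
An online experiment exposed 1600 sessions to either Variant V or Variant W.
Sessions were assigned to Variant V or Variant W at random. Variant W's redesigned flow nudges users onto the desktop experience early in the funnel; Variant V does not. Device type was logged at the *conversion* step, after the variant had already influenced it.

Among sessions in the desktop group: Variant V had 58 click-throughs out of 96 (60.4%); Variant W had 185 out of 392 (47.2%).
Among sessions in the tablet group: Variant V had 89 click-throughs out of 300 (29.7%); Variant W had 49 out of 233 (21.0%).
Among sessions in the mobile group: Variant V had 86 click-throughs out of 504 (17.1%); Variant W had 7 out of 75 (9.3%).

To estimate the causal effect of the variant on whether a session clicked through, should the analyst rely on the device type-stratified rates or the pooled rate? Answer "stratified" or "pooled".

Device type here is a post-treatment variable shaped by the variant; conditioning on it would introduce bias rather than remove it. The overall comparison is the causal one.
Pooled: Variant V 25.9% vs Variant W 34.4%; Variant W is higher overall.

pooled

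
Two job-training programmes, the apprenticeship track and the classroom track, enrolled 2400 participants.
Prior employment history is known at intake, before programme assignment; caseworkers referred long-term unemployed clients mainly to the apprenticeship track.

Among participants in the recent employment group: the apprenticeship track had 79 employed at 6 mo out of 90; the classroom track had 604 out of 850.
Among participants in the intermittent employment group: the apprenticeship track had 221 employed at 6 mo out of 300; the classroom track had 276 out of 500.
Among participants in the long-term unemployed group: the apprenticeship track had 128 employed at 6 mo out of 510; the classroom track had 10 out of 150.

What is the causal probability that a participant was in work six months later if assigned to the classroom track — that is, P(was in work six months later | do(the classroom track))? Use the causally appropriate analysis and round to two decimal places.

0.48

Prior employment history satisfies the back-door criterion: it is not a descendant of the programme, and it blocks the spurious path from programme to outcome. Adjusting for it (i.e., using the within-prior employment history rates) gives the causal effect.
Standardising the classroom track to the population prior employment history mix: 0.392·604/850 + 0.333·276/500 + 0.275·10/150 = 0.481.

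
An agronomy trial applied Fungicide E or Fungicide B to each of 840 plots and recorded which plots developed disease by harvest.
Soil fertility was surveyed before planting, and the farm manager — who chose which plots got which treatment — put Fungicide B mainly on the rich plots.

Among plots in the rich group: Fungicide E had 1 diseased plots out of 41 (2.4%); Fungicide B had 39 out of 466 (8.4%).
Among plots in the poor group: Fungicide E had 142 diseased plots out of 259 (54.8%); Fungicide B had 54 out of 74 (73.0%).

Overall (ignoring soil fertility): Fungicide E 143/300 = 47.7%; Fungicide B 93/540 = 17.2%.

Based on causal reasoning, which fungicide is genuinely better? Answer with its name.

The stratified and pooled comparisons disagree (Fungicide E wins within each soil fertility; Fungicide B wins overall), so the answer turns on the causal role of soil fertility.
Since soil fertility is a pre-existing factor (not a product of the fungicide) and it affects the outcome on its own, it is a confounder. The stratified rates, not the pooled rate, identify the causal effect.
Within each level — rich: 2.4% vs 8.4%; poor: 54.8% vs 73.0% — Fungicide E is lower every time.

Fungicide E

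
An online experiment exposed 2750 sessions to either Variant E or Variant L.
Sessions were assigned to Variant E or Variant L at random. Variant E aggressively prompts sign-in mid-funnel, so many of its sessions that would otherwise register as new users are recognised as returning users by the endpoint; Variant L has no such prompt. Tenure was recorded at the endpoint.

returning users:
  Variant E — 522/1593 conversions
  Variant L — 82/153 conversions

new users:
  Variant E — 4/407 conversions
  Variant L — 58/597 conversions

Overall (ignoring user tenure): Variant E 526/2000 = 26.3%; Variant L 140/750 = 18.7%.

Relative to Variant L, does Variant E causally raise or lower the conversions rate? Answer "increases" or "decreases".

increases

The distribution of user tenure is itself part of what the variant does — it is an intermediate outcome. Holding it fixed would remove that part of the effect; the total effect is the pooled difference.
Pooled: Variant E 26.3% vs Variant L 18.7%; Variant E is higher overall.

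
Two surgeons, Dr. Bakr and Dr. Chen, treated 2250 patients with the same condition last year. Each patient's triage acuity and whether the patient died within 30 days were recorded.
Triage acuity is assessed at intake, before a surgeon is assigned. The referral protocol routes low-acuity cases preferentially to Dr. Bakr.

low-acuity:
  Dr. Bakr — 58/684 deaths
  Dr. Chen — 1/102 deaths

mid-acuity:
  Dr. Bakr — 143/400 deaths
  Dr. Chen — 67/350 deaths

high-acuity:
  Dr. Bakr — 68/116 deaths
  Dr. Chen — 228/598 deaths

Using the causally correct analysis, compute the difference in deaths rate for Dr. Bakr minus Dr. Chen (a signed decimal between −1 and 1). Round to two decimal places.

Dr. Chen is lower inside every triage acuity stratum but Dr. Bakr is lower in aggregate. Whether to stratify depends on how triage acuity relates to the surgeon.
The imbalance in triage acuity arose from how patients were allocated, not from anything the surgeon did; and triage acuity independently affects the outcome. The pooled gap is confounded — condition on triage acuity.
Adjusting over the population distribution of triage acuity: 0.349·(0.085−0.010) + 0.333·(0.357−0.191) + 0.317·(0.586−0.381) = +0.147.

+0.15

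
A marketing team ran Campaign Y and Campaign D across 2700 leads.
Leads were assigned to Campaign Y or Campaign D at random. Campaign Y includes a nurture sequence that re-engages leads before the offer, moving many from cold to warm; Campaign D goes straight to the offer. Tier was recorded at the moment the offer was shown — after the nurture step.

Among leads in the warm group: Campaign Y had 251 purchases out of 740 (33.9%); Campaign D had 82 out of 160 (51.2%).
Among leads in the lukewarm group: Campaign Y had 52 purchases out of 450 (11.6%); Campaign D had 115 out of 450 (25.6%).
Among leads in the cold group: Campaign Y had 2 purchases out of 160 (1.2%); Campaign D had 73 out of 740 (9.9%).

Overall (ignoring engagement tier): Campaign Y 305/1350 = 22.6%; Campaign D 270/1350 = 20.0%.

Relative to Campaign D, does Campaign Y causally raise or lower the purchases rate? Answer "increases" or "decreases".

The engagement tier-specific comparison favours Campaign D throughout, but the pooled figures favour Campaign Y. The question is whether to condition on engagement tier.
Engagement tier lies on the pathway campaign → engagement tier → outcome, so adjusting for it blocks the indirect effect. For the total causal effect of campaign, use the unadjusted pooled rates.
Pooled: Campaign Y 22.6% vs Campaign D 20.0%; Campaign Y is higher overall.

increases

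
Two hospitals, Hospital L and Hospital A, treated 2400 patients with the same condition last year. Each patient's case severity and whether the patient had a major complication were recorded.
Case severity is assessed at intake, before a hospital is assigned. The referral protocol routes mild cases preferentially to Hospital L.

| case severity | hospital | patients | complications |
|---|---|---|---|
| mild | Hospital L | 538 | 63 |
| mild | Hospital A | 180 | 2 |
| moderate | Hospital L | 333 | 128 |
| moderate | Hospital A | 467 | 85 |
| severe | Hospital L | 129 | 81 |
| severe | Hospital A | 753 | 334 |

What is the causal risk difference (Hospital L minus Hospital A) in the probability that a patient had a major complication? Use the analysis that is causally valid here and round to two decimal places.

Hospital A is lower inside every case severity stratum but Hospital L is lower in aggregate. Whether to stratify depends on how case severity relates to the hospital.
Case severity satisfies the back-door criterion: it is not a descendant of the hospital, and it blocks the spurious path from hospital to outcome. Adjusting for it (i.e., using the within-case severity rates) gives the causal effect.
Adjusting over the population distribution of case severity: 0.299·(0.117−0.011) + 0.333·(0.384−0.182) + 0.367·(0.628−0.444) = +0.167.

+0.17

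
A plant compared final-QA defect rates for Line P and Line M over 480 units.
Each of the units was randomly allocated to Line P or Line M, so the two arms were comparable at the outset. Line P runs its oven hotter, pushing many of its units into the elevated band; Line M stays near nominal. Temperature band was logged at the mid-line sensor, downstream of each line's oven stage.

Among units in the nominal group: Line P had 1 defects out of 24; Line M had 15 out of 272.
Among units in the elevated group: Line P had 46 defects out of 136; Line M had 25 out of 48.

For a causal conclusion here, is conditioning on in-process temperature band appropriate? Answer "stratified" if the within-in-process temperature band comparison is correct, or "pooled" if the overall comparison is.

pooled

The in-process temperature band-specific comparison favours Line P throughout, but the pooled figures favour Line M. The question is whether to condition on in-process temperature band.
The distribution of in-process temperature band is itself part of what the line does — it is an intermediate outcome. Holding it fixed would remove that part of the effect; the total effect is the pooled difference.
Pooled: Line P 29.4% vs Line M 12.5%; Line M is lower overall.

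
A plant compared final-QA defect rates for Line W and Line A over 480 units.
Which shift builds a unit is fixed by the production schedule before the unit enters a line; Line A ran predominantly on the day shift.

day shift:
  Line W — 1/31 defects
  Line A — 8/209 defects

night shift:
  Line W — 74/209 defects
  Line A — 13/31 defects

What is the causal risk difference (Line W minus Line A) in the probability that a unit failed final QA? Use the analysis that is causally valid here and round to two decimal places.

Here shift is a common cause — it drives both which line a case falls under and the outcome. The crude comparison mixes populations; the stratum-specific rates are the causally relevant ones.
Adjusting over the population distribution of shift: 0.500·(0.032−0.038) + 0.500·(0.354−0.419) = -0.036.

-0.04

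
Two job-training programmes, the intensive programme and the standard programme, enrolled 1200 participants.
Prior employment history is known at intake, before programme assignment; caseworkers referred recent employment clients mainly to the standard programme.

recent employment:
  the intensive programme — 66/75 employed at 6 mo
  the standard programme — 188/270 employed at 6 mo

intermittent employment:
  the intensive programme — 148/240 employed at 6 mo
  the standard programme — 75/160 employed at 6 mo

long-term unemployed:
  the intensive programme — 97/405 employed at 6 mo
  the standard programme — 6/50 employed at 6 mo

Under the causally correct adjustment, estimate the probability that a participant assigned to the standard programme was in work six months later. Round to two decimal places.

Prior employment history is set before the programme has any effect — it is not caused by the programme — and it independently drives the outcome. That makes it a confounder, so the causal comparison is within prior employment history levels.
Standardising the standard programme to the population prior employment history mix: 0.287·188/270 + 0.333·75/160 + 0.379·6/50 = 0.402.

0.40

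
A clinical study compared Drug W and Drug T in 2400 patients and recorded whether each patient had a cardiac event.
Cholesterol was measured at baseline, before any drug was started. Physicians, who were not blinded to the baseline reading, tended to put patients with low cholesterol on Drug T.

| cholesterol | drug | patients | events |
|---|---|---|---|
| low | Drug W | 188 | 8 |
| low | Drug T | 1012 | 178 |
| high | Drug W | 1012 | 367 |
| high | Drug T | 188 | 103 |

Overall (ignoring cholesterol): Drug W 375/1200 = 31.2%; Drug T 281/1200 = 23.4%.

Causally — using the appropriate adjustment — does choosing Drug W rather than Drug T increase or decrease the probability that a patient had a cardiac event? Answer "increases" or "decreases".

Cholesterol is set before the drug has any effect — it is not caused by the drug — and it independently drives the outcome. That makes it a confounder, so the causal comparison is within cholesterol levels.
Within each level — low: 4.3% vs 17.6%; high: 36.3% vs 54.8% — Drug W is lower every time.

decreases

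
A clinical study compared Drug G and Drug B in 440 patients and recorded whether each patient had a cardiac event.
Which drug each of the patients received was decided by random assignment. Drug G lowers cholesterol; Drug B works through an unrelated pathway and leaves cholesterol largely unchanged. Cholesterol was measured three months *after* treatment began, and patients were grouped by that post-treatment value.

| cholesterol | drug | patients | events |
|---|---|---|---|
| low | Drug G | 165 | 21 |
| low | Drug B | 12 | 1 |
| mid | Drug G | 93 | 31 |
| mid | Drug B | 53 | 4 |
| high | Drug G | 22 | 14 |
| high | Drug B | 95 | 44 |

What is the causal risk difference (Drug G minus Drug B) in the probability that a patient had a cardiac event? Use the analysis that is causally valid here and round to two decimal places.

-0.07

Within every cholesterol level Drug B has the lower rate, yet pooled Drug G does — Simpson's reversal.
Cholesterol is downstream of the drug. One should not condition on a consequence of treatment, so the overall rates are the right comparison.
The causal difference is the pooled difference: 0.236 − 0.306 = -0.071.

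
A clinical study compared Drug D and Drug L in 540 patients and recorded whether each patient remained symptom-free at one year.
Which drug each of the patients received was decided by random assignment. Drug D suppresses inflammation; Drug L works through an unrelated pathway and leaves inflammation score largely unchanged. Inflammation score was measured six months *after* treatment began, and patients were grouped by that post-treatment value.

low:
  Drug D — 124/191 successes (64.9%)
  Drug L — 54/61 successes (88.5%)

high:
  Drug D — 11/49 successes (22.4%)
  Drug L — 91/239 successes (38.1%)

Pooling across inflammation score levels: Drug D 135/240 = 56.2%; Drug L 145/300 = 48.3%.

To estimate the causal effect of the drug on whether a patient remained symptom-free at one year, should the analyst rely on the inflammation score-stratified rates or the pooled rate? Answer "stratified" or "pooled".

The distribution of inflammation score is itself part of what the drug does — it is an intermediate outcome. Holding it fixed would remove that part of the effect; the total effect is the pooled difference.
Pooled: Drug D 56.2% vs Drug L 48.3%; Drug D is higher overall.

pooled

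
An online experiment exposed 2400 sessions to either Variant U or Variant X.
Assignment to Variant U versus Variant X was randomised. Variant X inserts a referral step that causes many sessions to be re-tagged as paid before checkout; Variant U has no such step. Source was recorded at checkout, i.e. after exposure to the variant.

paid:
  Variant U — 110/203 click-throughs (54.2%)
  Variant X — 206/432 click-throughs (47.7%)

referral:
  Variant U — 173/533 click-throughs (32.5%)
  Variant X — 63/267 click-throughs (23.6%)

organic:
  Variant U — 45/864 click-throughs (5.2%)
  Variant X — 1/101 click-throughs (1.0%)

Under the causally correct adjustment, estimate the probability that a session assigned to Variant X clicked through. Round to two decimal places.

Traffic source here is a post-treatment variable shaped by the variant; conditioning on it would introduce bias rather than remove it. The overall comparison is the causal one.
So P(outcome | do(Variant X)) is just the pooled rate for Variant X: 270/800 = 0.338.

0.34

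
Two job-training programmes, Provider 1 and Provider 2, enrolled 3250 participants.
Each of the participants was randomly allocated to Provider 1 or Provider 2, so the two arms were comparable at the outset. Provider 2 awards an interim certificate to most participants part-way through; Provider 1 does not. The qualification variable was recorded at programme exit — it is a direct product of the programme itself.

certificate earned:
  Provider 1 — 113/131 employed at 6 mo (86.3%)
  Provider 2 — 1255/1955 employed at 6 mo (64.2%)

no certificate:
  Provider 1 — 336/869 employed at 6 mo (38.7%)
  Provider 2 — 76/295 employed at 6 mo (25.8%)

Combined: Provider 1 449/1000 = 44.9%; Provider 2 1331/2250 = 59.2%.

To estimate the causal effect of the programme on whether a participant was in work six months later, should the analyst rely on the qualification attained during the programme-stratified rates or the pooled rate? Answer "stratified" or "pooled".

The distribution of qualification attained during the programme is itself part of what the programme does — it is an intermediate outcome. Holding it fixed would remove that part of the effect; the total effect is the pooled difference.
Pooled: Provider 1 44.9% vs Provider 2 59.2%; Provider 2 is higher overall.

pooled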